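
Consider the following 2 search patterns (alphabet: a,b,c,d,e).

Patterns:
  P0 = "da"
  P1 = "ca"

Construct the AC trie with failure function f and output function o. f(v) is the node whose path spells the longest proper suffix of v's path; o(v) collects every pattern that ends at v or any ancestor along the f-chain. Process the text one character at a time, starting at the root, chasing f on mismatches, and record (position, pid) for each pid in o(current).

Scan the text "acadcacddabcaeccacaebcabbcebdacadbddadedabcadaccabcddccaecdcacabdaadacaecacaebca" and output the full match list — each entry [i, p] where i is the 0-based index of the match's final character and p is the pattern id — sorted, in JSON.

Build automaton:
Trie nodes:
  n0 'ε': c→3 d→1
  n1 'd': a→2
  n2 'da': ·  [P0 ends]
  n3 'c': a→4
  n4 'ca': ·  [P1 ends]

Failure links (BFS by depth):
  n1('d'): parent n0 fail=0; on 'd' 0 → fail=0;  out ∅∪∅=∅
  n3('c'): parent n0 fail=0; on 'c' 0 → fail=0;  out ∅∪∅=∅
  n2('da'): parent n1 fail=0; on 'a' 0 → fail=0;  out {0}∪∅={0}
  n4('ca'): parent n3 fail=0; on 'a' 0 → fail=0;  out {1}∪∅={1}

Scan:
pos 0 'a': at 0
pos 1 'c': at 3
pos 2 'a': at 4  ** P1@[1:2]
pos 3 'd': at 1 (fail-walked)
pos 4 'c': at 3 (fail-walked)
pos 5 'a': at 4  ** P1@[4:5]
pos 6 'c': at 3 (fail-walked)
pos 7 'd': at 1 (fail-walked)
pos 8 'd': at 1 (fail-walked)
pos 9 'a': at 2  ** P0@[8:9]
pos 10 'b': at 0 (fail-walked)
pos 11 'c': at 3
pos 12 'a': at 4  ** P1@[11:12]
pos 13 'e': at 0 (fail-walked)
pos 14 'c': at 3
pos 15 'c': at 3 (fail-walked)
pos 16 'a': at 4  ** P1@[15:16]
pos 17 'c': at 3 (fail-walked)
pos 18 'a': at 4  ** P1@[17:18]
pos 19 'e': at 0 (fail-walked)
pos 20 'b': at 0
pos 21 'c': at 3
pos 22 'a': at 4  ** P1@[21:22]
pos 23 'b': at 0 (fail-walked)
pos 24 'b': at 0
pos 25 'c': at 3
pos 26 'e': at 0 (fail-walked)
pos 27 'b': at 0
pos 28 'd': at 1
pos 29 'a': at 2  ** P0@[28:29]
pos 30 'c': at 3 (fail-walked)
pos 31 'a': at 4  ** P1@[30:31]
pos 32 'd': at 1 (fail-walked)
pos 33 'b': at 0 (fail-walked)
pos 34 'd': at 1
pos 35 'd': at 1 (fail-walked)
pos 36 'a': at 2  ** P0@[35:36]
pos 37 'd': at 1 (fail-walked)
pos 38 'e': at 0 (fail-walked)
pos 39 'd': at 1
pos 40 'a': at 2  ** P0@[39:40]
pos 41 'b': at 0 (fail-walked)
pos 42 'c': at 3
pos 43 'a': at 4  ** P1@[42:43]
pos 44 'd': at 1 (fail-walked)
pos 45 'a': at 2  ** P0@[44:45]
pos 46 'c': at 3 (fail-walked)
pos 47 'c': at 3 (fail-walked)
pos 48 'a': at 4  ** P1@[47:48]
pos 49 'b': at 0 (fail-walked)
pos 50 'c': at 3
pos 51 'd': at 1 (fail-walked)
pos 52 'd': at 1 (fail-walked)
pos 53 'c': at 3 (fail-walked)
pos 54 'c': at 3 (fail-walked)
pos 55 'a': at 4  ** P1@[54:55]
pos 56 'e': at 0 (fail-walked)
pos 57 'c': at 3
pos 58 'd': at 1 (fail-walked)
pos 59 'c': at 3 (fail-walked)
pos 60 'a': at 4  ** P1@[59:60]
pos 61 'c': at 3 (fail-walked)
pos 62 'a': at 4  ** P1@[61:62]
pos 63 'b': at 0 (fail-walked)
pos 64 'd': at 1
pos 65 'a': at 2  ** P0@[64:65]
pos 66 'a': at 0 (fail-walked)
pos 67 'd': at 1
pos 68 'a': at 2  ** P0@[67:68]
pos 69 'c': at 3 (fail-walked)
pos 70 'a': at 4  ** P1@[69:70]
pos 71 'e': at 0 (fail-walked)
pos 72 'c': at 3
pos 73 'a': at 4  ** P1@[72:73]
pos 74 'c': at 3 (fail-walked)
pos 75 'a': at 4  ** P1@[74:75]
pos 76 'e': at 0 (fail-walked)
pos 77 'b': at 0
pos 78 'c': at 3
pos 79 'a': at 4  ** P1@[78:79]

Matches: [[2,1],[5,1],[9,0],[12,1],[16,1],[18,1],[22,1],[29,0],[31,1],[36,0],[40,0],[43,1],[45,0],[48,1],[55,1],[60,1],[62,1],[65,0],[68,0],[70,1],[73,1],[75,1],[79,1]]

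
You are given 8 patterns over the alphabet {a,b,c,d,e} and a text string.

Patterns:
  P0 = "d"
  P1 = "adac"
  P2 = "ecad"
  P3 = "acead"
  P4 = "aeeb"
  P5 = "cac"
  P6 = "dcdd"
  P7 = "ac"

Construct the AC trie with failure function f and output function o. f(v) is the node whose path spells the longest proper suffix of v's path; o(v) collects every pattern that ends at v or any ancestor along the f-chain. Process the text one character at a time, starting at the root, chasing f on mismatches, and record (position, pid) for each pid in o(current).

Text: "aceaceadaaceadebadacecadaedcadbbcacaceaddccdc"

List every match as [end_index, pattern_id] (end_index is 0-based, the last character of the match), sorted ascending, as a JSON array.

Build automaton:
Trie (insert patterns):
  0='ε' goto a→2 c→17 d→1 e→6
  1='d' goto c→20  [P0 ends]
  2='a' goto c→10 d→3 e→14
  3='ad' goto a→4
  4='ada' goto c→5
  5='adac' goto ·  [P1 ends]
  6='e' goto c→7
  7='ec' goto a→8
  8='eca' goto d→9
  9='ecad' goto ·  [P2 ends]
  10='ac' goto e→11  [P7 ends]
  11='ace' goto a→12
  12='acea' goto d→13
  13='acead' goto ·  [P3 ends]
  14='ae' goto e→15
  15='aee' goto b→16
  16='aeeb' goto ·  [P4 ends]
  17='c' goto a→18
  18='ca' goto c→19
  19='cac' goto ·  [P5 ends]
  20='dc' goto d→21
  21='dcd' goto d→22
  22='dcdd' goto ·  [P6 ends]

BFS fail/out derivation:
  fail(1) 'd': from fail(0)=0 chase 'd': 0 ⇒ 0;  out={0}∪out(0)={0}
  fail(2) 'a': from fail(0)=0 chase 'a': 0 ⇒ 0;  out=∅∪out(0)=∅
  fail(6) 'e': from fail(0)=0 chase 'e': 0 ⇒ 0;  out=∅∪out(0)=∅
  fail(17) 'c': from fail(0)=0 chase 'c': 0 ⇒ 0;  out=∅∪out(0)=∅
  fail(3) 'ad': from fail(2)=0 chase 'd': 0 ⇒ 1;  out=∅∪out(1)={0}
  fail(7) 'ec': from fail(6)=0 chase 'c': 0 ⇒ 17;  out=∅∪out(17)=∅
  fail(10) 'ac': from fail(2)=0 chase 'c': 0 ⇒ 17;  out={7}∪out(17)={7}
  fail(14) 'ae': from fail(2)=0 chase 'e': 0 ⇒ 6;  out=∅∪out(6)=∅
  fail(18) 'ca': from fail(17)=0 chase 'a': 0 ⇒ 2;  out=∅∪out(2)=∅
  fail(20) 'dc': from fail(1)=0 chase 'c': 0 ⇒ 17;  out=∅∪out(17)=∅
  fail(4) 'ada': from fail(3)=1 chase 'a': 1→0 ⇒ 2;  out=∅∪out(2)=∅
  fail(8) 'eca': from fail(7)=17 chase 'a': 17 ⇒ 18;  out=∅∪out(18)=∅
  fail(11) 'ace': from fail(10)=17 chase 'e': 17→0 ⇒ 6;  out=∅∪out(6)=∅
  fail(15) 'aee': from fail(14)=6 chase 'e': 6→0 ⇒ 6;  out=∅∪out(6)=∅
  fail(19) 'cac': from fail(18)=2 chase 'c': 2 ⇒ 10;  out={5}∪out(10)={5,7}
  fail(21) 'dcd': from fail(20)=17 chase 'd': 17→0 ⇒ 1;  out=∅∪out(1)={0}
  fail(5) 'adac': from fail(4)=2 chase 'c': 2 ⇒ 10;  out={1}∪out(10)={1,7}
  fail(9) 'ecad': from fail(8)=18 chase 'd': 18→2 ⇒ 3;  out={2}∪out(3)={0,2}
  fail(12) 'acea': from fail(11)=6 chase 'a': 6→0 ⇒ 2;  out=∅∪out(2)=∅
  fail(16) 'aeeb': from fail(15)=6 chase 'b': 6→0 ⇒ 0;  out={4}∪out(0)={4}
  fail(22) 'dcdd': from fail(21)=1 chase 'd': 1→0 ⇒ 1;  out={6}∪out(1)={0,6}
  fail(13) 'acead': from fail(12)=2 chase 'd': 2 ⇒ 3;  out={3}∪out(3)={0,3}

Run:
[0] read 'a'  n0⇒n2
[1] read 'c'  n2⇒n10  emit P7@[0:1]
[2] read 'e'  n10⇒n11
[3] read 'a'  n11⇒n12
[4] read 'c'  n12⇒n10 (fail-walked)  emit P7@[3:4]
[5] read 'e'  n10⇒n11
[6] read 'a'  n11⇒n12
[7] read 'd'  n12⇒n13  emit P0@[7:7],P3@[3:7]
[8] read 'a'  n13⇒n4 (fail-walked)
[9] read 'a'  n4⇒n2 (fail-walked)
[10] read 'c'  n2⇒n10  emit P7@[9:10]
[11] read 'e'  n10⇒n11
[12] read 'a'  n11⇒n12
[13] read 'd'  n12⇒n13  emit P0@[13:13],P3@[9:13]
[14] read 'e'  n13⇒n6 (fail-walked)
[15] read 'b'  n6⇒n0 (fail-walked)
[16] read 'a'  n0⇒n2
[17] read 'd'  n2⇒n3  emit P0@[17:17]
[18] read 'a'  n3⇒n4
[19] read 'c'  n4⇒n5  emit P1@[16:19],P7@[18:19]
[20] read 'e'  n5⇒n11 (fail-walked)
[21] read 'c'  n11⇒n7 (fail-walked)
[22] read 'a'  n7⇒n8
[23] read 'd'  n8⇒n9  emit P0@[23:23],P2@[20:23]
[24] read 'a'  n9⇒n4 (fail-walked)
[25] read 'e'  n4⇒n14 (fail-walked)
[26] read 'd'  n14⇒n1 (fail-walked)  emit P0@[26:26]
[27] read 'c'  n1⇒n20
[28] read 'a'  n20⇒n18 (fail-walked)
[29] read 'd'  n18⇒n3 (fail-walked)  emit P0@[29:29]
[30] read 'b'  n3⇒n0 (fail-walked)
[31] read 'b'  n0⇒n0
[32] read 'c'  n0⇒n17
[33] read 'a'  n17⇒n18
[34] read 'c'  n18⇒n19  emit P5@[32:34],P7@[33:34]
[35] read 'a'  n19⇒n18 (fail-walked)
[36] read 'c'  n18⇒n19  emit P5@[34:36],P7@[35:36]
[37] read 'e'  n19⇒n11 (fail-walked)
[38] read 'a'  n11⇒n12
[39] read 'd'  n12⇒n13  emit P0@[39:39],P3@[35:39]
[40] read 'd'  n13⇒n1 (fail-walked)  emit P0@[40:40]
[41] read 'c'  n1⇒n20
[42] read 'c'  n20⇒n17 (fail-walked)
[43] read 'd'  n17⇒n1 (fail-walked)  emit P0@[43:43]
[44] read 'c'  n1⇒n20

Matches: [[1,7],[4,7],[7,0],[7,3],[10,7],[13,0],[13,3],[17,0],[19,1],[19,7],[23,0],[23,2],[26,0],[29,0],[34,5],[34,7],[36,5],[36,7],[39,0],[39,3],[40,0],[43,0]]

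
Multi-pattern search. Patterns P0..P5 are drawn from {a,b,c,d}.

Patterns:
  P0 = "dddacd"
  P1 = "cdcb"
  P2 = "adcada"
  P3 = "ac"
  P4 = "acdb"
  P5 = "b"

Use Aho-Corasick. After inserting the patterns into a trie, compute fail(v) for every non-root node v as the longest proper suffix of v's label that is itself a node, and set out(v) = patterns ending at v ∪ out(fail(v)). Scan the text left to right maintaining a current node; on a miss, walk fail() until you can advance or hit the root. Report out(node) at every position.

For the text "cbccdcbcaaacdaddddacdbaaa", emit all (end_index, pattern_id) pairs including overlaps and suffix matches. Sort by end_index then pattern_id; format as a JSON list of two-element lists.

Build automaton:
Trie nodes:
  n0 'ε': a→11 b→20 c→7 d→1
  n1 'd': d→2
  n2 'dd': d→3
  n3 'ddd': a→4
  n4 'ddda': c→5
  n5 'dddac': d→6
  n6 'dddacd': ·  ←P0
  n7 'c': d→8
  n8 'cd': c→9
  n9 'cdc': b→10
  n10 'cdcb': ·  ←P1
  n11 'a': c→17 d→12
  n12 'ad': c→13
  n13 'adc': a→14
  n14 'adca': d→15
  n15 'adcad': a→16
  n16 'adcada': ·  ←P2
  n17 'ac': d→18  ←P3
  n18 'acd': b→19
  n19 'acdb': ·  ←P4
  n20 'b': ·  ←P5

Failure links (BFS by depth):
  n1('d'): parent n0 fail=0; on 'd' 0 → fail=0;  out ∅∪∅=∅
  n7('c'): parent n0 fail=0; on 'c' 0 → fail=0;  out ∅∪∅=∅
  n11('a'): parent n0 fail=0; on 'a' 0 → fail=0;  out ∅∪∅=∅
  n20('b'): parent n0 fail=0; on 'b' 0 → fail=0;  out {5}∪∅={5}
  n2('dd'): parent n1 fail=0; on 'd' 0 → fail=1;  out ∅∪∅=∅
  n8('cd'): parent n7 fail=0; on 'd' 0 → fail=1;  out ∅∪∅=∅
  n12('ad'): parent n11 fail=0; on 'd' 0 → fail=1;  out ∅∪∅=∅
  n17('ac'): parent n11 fail=0; on 'c' 0 → fail=7;  out {3}∪∅={3}
  n3('ddd'): parent n2 fail=1; on 'd' 1 → fail=2;  out ∅∪∅=∅
  n9('cdc'): parent n8 fail=1; on 'c' 1→0 → fail=7;  out ∅∪∅=∅
  n13('adc'): parent n12 fail=1; on 'c' 1→0 → fail=7;  out ∅∪∅=∅
  n18('acd'): parent n17 fail=7; on 'd' 7 → fail=8;  out ∅∪∅=∅
  n4('ddda'): parent n3 fail=2; on 'a' 2→1→0 → fail=11;  out ∅∪∅=∅
  n10('cdcb'): parent n9 fail=7; on 'b' 7→0 → fail=20;  out {1}∪{5}={1,5}
  n14('adca'): parent n13 fail=7; on 'a' 7→0 → fail=11;  out ∅∪∅=∅
  n19('acdb'): parent n18 fail=8; on 'b' 8→1→0 → fail=20;  out {4}∪{5}={4,5}
  n5('dddac'): parent n4 fail=11; on 'c' 11 → fail=17;  out ∅∪{3}={3}
  n15('adcad'): parent n14 fail=11; on 'd' 11 → fail=12;  out ∅∪∅=∅
  n6('dddacd'): parent n5 fail=17; on 'd' 17 → fail=18;  out {0}∪∅={0}
  n16('adcada'): parent n15 fail=12; on 'a' 12→1→0 → fail=11;  out {2}∪∅={2}

Run:
i=0 'c': node 0→7
i=1 'b': node 7→20 (fail-walked)  ** P5@[1:1]
i=2 'c': node 20→7 (fail-walked)
i=3 'c': node 7→7 (fail-walked)
i=4 'd': node 7→8
i=5 'c': node 8→9
i=6 'b': node 9→10  ** P1@[3:6],P5@[6:6]
i=7 'c': node 10→7 (fail-walked)
i=8 'a': node 7→11 (fail-walked)
i=9 'a': node 11→11 (fail-walked)
i=10 'a': node 11→11 (fail-walked)
i=11 'c': node 11→17  ** P3@[10:11]
i=12 'd': node 17→18
i=13 'a': node 18→11 (fail-walked)
i=14 'd': node 11→12
i=15 'd': node 12→2 (fail-walked)
i=16 'd': node 2→3
i=17 'd': node 3→3 (fail-walked)
i=18 'a': node 3→4
i=19 'c': node 4→5  ** P3@[18:19]
i=20 'd': node 5→6  ** P0@[15:20]
i=21 'b': node 6→19 (fail-walked)  ** P4@[18:21],P5@[21:21]
i=22 'a': node 19→11 (fail-walked)
i=23 'a': node 11→11 (fail-walked)
i=24 'a': node 11→11 (fail-walked)

All matches (sorted): [[1,5],[6,1],[6,5],[11,3],[19,3],[20,0],[21,4],[21,5]]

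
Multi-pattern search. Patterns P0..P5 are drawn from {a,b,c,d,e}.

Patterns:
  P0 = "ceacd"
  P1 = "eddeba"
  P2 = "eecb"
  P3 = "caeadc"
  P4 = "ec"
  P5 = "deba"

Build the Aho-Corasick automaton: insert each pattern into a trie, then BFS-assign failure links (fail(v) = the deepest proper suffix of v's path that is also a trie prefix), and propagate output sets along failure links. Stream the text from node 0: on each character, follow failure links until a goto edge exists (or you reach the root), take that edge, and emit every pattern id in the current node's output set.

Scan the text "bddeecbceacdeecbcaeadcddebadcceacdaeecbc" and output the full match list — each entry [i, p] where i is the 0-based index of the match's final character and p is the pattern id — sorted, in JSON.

Build automaton:
Trie nodes:
  0='ε' goto c→1 d→21 e→6
  1='c' goto a→15 e→2
  2='ce' goto a→3
  3='cea' goto c→4
  4='ceac' goto d→5
  5='ceacd' goto ·  ←P0
  6='e' goto c→20 d→7 e→12
  7='ed' goto d→8
  8='edd' goto e→9
  9='edde' goto b→10
  10='eddeb' goto a→11
  11='eddeba' goto ·  ←P1
  12='ee' goto c→13
  13='eec' goto b→14
  14='eecb' goto ·  ←P2
  15='ca' goto e→16
  16='cae' goto a→17
  17='caea' goto d→18
  18='caead' goto c→19
  19='caeadc' goto ·  ←P3
  20='ec' goto ·  ←P4
  21='d' goto e→22
  22='de' goto b→23
  23='deb' goto a→24
  24='deba' goto ·  ←P5

BFS fail/out derivation:
  fail(1) 'c': from fail(0)=0 chase 'c': 0 ⇒ 0;  out=∅∪out(0)=∅
  fail(6) 'e': from fail(0)=0 chase 'e': 0 ⇒ 0;  out=∅∪out(0)=∅
  fail(21) 'd': from fail(0)=0 chase 'd': 0 ⇒ 0;  out=∅∪out(0)=∅
  fail(2) 'ce': from fail(1)=0 chase 'e': 0 ⇒ 6;  out=∅∪out(6)=∅
  fail(7) 'ed': from fail(6)=0 chase 'd': 0 ⇒ 21;  out=∅∪out(21)=∅
  fail(12) 'ee': from fail(6)=0 chase 'e': 0 ⇒ 6;  out=∅∪out(6)=∅
  fail(15) 'ca': from fail(1)=0 chase 'a': 0 ⇒ 0;  out=∅∪out(0)=∅
  fail(20) 'ec': from fail(6)=0 chase 'c': 0 ⇒ 1;  out={4}∪out(1)={4}
  fail(22) 'de': from fail(21)=0 chase 'e': 0 ⇒ 6;  out=∅∪out(6)=∅
  fail(3) 'cea': from fail(2)=6 chase 'a': 6→0 ⇒ 0;  out=∅∪out(0)=∅
  fail(8) 'edd': from fail(7)=21 chase 'd': 21→0 ⇒ 21;  out=∅∪out(21)=∅
  fail(13) 'eec': from fail(12)=6 chase 'c': 6 ⇒ 20;  out=∅∪out(20)={4}
  fail(16) 'cae': from fail(15)=0 chase 'e': 0 ⇒ 6;  out=∅∪out(6)=∅
  fail(23) 'deb': from fail(22)=6 chase 'b': 6→0 ⇒ 0;  out=∅∪out(0)=∅
  fail(4) 'ceac': from fail(3)=0 chase 'c': 0 ⇒ 1;  out=∅∪out(1)=∅
  fail(9) 'edde': from fail(8)=21 chase 'e': 21 ⇒ 22;  out=∅∪out(22)=∅
  fail(14) 'eecb': from fail(13)=20 chase 'b': 20→1→0 ⇒ 0;  out={2}∪out(0)={2}
  fail(17) 'caea': from fail(16)=6 chase 'a': 6→0 ⇒ 0;  out=∅∪out(0)=∅
  fail(24) 'deba': from fail(23)=0 chase 'a': 0 ⇒ 0;  out={5}∪out(0)={5}
  fail(5) 'ceacd': from fail(4)=1 chase 'd': 1→0 ⇒ 21;  out={0}∪out(21)={0}
  fail(10) 'eddeb': from fail(9)=22 chase 'b': 22 ⇒ 23;  out=∅∪out(23)=∅
  fail(18) 'caead': from fail(17)=0 chase 'd': 0 ⇒ 21;  out=∅∪out(21)=∅
  fail(11) 'eddeba': from fail(10)=23 chase 'a': 23 ⇒ 24;  out={1}∪out(24)={1,5}
  fail(19) 'caeadc': from fail(18)=21 chase 'c': 21→0 ⇒ 1;  out={3}∪out(1)={3}

Text stream:
i=0 'b': node 0→0
i=1 'd': node 0→21
i=2 'd': node 21→21 (fail-walked)
i=3 'e': node 21→22
i=4 'e': node 22→12 (fail-walked)
i=5 'c': node 12→13  emit P4@[4:5]
i=6 'b': node 13→14  emit P2@[3:6]
i=7 'c': node 14→1 (fail-walked)
i=8 'e': node 1→2
i=9 'a': node 2→3
i=10 'c': node 3→4
i=11 'd': node 4→5  emit P0@[7:11]
i=12 'e': node 5→22 (fail-walked)
i=13 'e': node 22→12 (fail-walked)
i=14 'c': node 12→13  emit P4@[13:14]
i=15 'b': node 13→14  emit P2@[12:15]
i=16 'c': node 14→1 (fail-walked)
i=17 'a': node 1→15
i=18 'e': node 15→16
i=19 'a': node 16→17
i=20 'd': node 17→18
i=21 'c': node 18→19  emit P3@[16:21]
i=22 'd': node 19→21 (fail-walked)
i=23 'd': node 21→21 (fail-walked)
i=24 'e': node 21→22
i=25 'b': node 22→23
i=26 'a': node 23→24  emit P5@[23:26]
i=27 'd': node 24→21 (fail-walked)
i=28 'c': node 21→1 (fail-walked)
i=29 'c': node 1→1 (fail-walked)
i=30 'e': node 1→2
i=31 'a': node 2→3
i=32 'c': node 3→4
i=33 'd': node 4→5  emit P0@[29:33]
i=34 'a': node 5→0 (fail-walked)
i=35 'e': node 0→6
i=36 'e': node 6→12
i=37 'c': node 12→13  emit P4@[36:37]
i=38 'b': node 13→14  emit P2@[35:38]
i=39 'c': node 14→1 (fail-walked)

Result: [[5,4],[6,2],[11,0],[14,4],[15,2],[21,3],[26,5],[33,0],[37,4],[38,2]]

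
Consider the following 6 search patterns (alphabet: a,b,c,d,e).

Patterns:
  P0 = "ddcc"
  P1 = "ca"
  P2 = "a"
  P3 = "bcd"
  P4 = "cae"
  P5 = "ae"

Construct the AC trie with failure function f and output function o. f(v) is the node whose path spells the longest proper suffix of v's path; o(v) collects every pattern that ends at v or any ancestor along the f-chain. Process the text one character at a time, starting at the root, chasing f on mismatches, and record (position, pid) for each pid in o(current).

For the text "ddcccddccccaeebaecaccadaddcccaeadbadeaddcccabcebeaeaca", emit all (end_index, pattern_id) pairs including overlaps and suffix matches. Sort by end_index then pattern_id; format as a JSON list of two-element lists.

Construct AC machine:
Trie nodes:
  0='ε' goto a→7 b→8 c→5 d→1
  1='d' goto d→2
  2='dd' goto c→3
  3='ddc' goto c→4
  4='ddcc' goto ·  ←P0
  5='c' goto a→6
  6='ca' goto e→11  ←P1
  7='a' goto e→12  ←P2
  8='b' goto c→9
  9='bc' goto d→10
  10='bcd' goto ·  ←P3
  11='cae' goto ·  ←P4
  12='ae' goto ·  ←P5

Failure links (BFS by depth):
  n1('d'): parent n0 fail=0; on 'd' 0 → fail=0;  out ∅∪∅=∅
  n5('c'): parent n0 fail=0; on 'c' 0 → fail=0;  out ∅∪∅=∅
  n7('a'): parent n0 fail=0; on 'a' 0 → fail=0;  out {2}∪∅={2}
  n8('b'): parent n0 fail=0; on 'b' 0 → fail=0;  out ∅∪∅=∅
  n2('dd'): parent n1 fail=0; on 'd' 0 → fail=1;  out ∅∪∅=∅
  n6('ca'): parent n5 fail=0; on 'a' 0 → fail=7;  out {1}∪{2}={1,2}
  n9('bc'): parent n8 fail=0; on 'c' 0 → fail=5;  out ∅∪∅=∅
  n12('ae'): parent n7 fail=0; on 'e' 0 → fail=0;  out {5}∪∅={5}
  n3('ddc'): parent n2 fail=1; on 'c' 1→0 → fail=5;  out ∅∪∅=∅
  n10('bcd'): parent n9 fail=5; on 'd' 5→0 → fail=1;  out {3}∪∅={3}
  n11('cae'): parent n6 fail=7; on 'e' 7 → fail=12;  out {4}∪{5}={4,5}
  n4('ddcc'): parent n3 fail=5; on 'c' 5→0 → fail=5;  out {0}∪∅={0}

Scan:
[0] read 'd'  n0⇒n1
[1] read 'd'  n1⇒n2
[2] read 'c'  n2⇒n3
[3] read 'c'  n3⇒n4  → match P0@[0:3]
[4] read 'c'  n4⇒n5 (fail-walked)
[5] read 'd'  n5⇒n1 (fail-walked)
[6] read 'd'  n1⇒n2
[7] read 'c'  n2⇒n3
[8] read 'c'  n3⇒n4  → match P0@[5:8]
[9] read 'c'  n4⇒n5 (fail-walked)
[10] read 'c'  n5⇒n5 (fail-walked)
[11] read 'a'  n5⇒n6  → match P1@[10:11],P2@[11:11]
[12] read 'e'  n6⇒n11  → match P4@[10:12],P5@[11:12]
[13] read 'e'  n11⇒n0 (fail-walked)
[14] read 'b'  n0⇒n8
[15] read 'a'  n8⇒n7 (fail-walked)  → match P2@[15:15]
[16] read 'e'  n7⇒n12  → match P5@[15:16]
[17] read 'c'  n12⇒n5 (fail-walked)
[18] read 'a'  n5⇒n6  → match P1@[17:18],P2@[18:18]
[19] read 'c'  n6⇒n5 (fail-walked)
[20] read 'c'  n5⇒n5 (fail-walked)
[21] read 'a'  n5⇒n6  → match P1@[20:21],P2@[21:21]
[22] read 'd'  n6⇒n1 (fail-walked)
[23] read 'a'  n1⇒n7 (fail-walked)  → match P2@[23:23]
[24] read 'd'  n7⇒n1 (fail-walked)
[25] read 'd'  n1⇒n2
[26] read 'c'  n2⇒n3
[27] read 'c'  n3⇒n4  → match P0@[24:27]
[28] read 'c'  n4⇒n5 (fail-walked)
[29] read 'a'  n5⇒n6  → match P1@[28:29],P2@[29:29]
[30] read 'e'  n6⇒n11  → match P4@[28:30],P5@[29:30]
[31] read 'a'  n11⇒n7 (fail-walked)  → match P2@[31:31]
[32] read 'd'  n7⇒n1 (fail-walked)
[33] read 'b'  n1⇒n8 (fail-walked)
[34] read 'a'  n8⇒n7 (fail-walked)  → match P2@[34:34]
[35] read 'd'  n7⇒n1 (fail-walked)
[36] read 'e'  n1⇒n0 (fail-walked)
[37] read 'a'  n0⇒n7  → match P2@[37:37]
[38] read 'd'  n7⇒n1 (fail-walked)
[39] read 'd'  n1⇒n2
[40] read 'c'  n2⇒n3
[41] read 'c'  n3⇒n4  → match P0@[38:41]
[42] read 'c'  n4⇒n5 (fail-walked)
[43] read 'a'  n5⇒n6  → match P1@[42:43],P2@[43:43]
[44] read 'b'  n6⇒n8 (fail-walked)
[45] read 'c'  n8⇒n9
[46] read 'e'  n9⇒n0 (fail-walked)
[47] read 'b'  n0⇒n8
[48] read 'e'  n8⇒n0 (fail-walked)
[49] read 'a'  n0⇒n7  → match P2@[49:49]
[50] read 'e'  n7⇒n12  → match P5@[49:50]
[51] read 'a'  n12⇒n7 (fail-walked)  → match P2@[51:51]
[52] read 'c'  n7⇒n5 (fail-walked)
[53] read 'a'  n5⇒n6  → match P1@[52:53],P2@[53:53]

All matches (sorted): [[3,0],[8,0],[11,1],[11,2],[12,4],[12,5],[15,2],[16,5],[18,1],[18,2],[21,1],[21,2],[23,2],[27,0],[29,1],[29,2],[30,4],[30,5],[31,2],[34,2],[37,2],[41,0],[43,1],[43,2],[49,2],[50,5],[51,2],[53,1],[53,2]]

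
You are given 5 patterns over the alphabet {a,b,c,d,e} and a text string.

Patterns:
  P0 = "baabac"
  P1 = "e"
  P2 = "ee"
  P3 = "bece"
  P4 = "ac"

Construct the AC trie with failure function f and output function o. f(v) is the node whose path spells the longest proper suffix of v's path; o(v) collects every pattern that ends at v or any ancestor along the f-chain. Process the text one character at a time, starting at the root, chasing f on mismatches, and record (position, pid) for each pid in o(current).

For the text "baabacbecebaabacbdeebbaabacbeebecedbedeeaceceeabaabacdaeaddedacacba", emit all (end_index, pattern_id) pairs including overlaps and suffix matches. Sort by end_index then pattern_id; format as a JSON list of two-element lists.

Build automaton:
Trie nodes:
  n0 'ε': a→12 b→1 e→7
  n1 'b': a→2 e→9
  n2 'ba': a→3
  n3 'baa': b→4
  n4 'baab': a→5
  n5 'baaba': c→6
  n6 'baabac': ·  ←P0
  n7 'e': e→8  ←P1
  n8 'ee': ·  ←P2
  n9 'be': c→10
  n10 'bec': e→11
  n11 'bece': ·  ←P3
  n12 'a': c→13
  n13 'ac': ·  ←P4

Failure links (BFS by depth):
  n1('b'): parent n0 fail=0; on 'b' 0 → fail=0;  out ∅∪∅=∅
  n7('e'): parent n0 fail=0; on 'e' 0 → fail=0;  out {1}∪∅={1}
  n12('a'): parent n0 fail=0; on 'a' 0 → fail=0;  out ∅∪∅=∅
  n2('ba'): parent n1 fail=0; on 'a' 0 → fail=12;  out ∅∪∅=∅
  n8('ee'): parent n7 fail=0; on 'e' 0 → fail=7;  out {2}∪{1}={1,2}
  n9('be'): parent n1 fail=0; on 'e' 0 → fail=7;  out ∅∪{1}={1}
  n13('ac'): parent n12 fail=0; on 'c' 0 → fail=0;  out {4}∪∅={4}
  n3('baa'): parent n2 fail=12; on 'a' 12→0 → fail=12;  out ∅∪∅=∅
  n10('bec'): parent n9 fail=7; on 'c' 7→0 → fail=0;  out ∅∪∅=∅
  n4('baab'): parent n3 fail=12; on 'b' 12→0 → fail=1;  out ∅∪∅=∅
  n11('bece'): parent n10 fail=0; on 'e' 0 → fail=7;  out {3}∪{1}={1,3}
  n5('baaba'): parent n4 fail=1; on 'a' 1 → fail=2;  out ∅∪∅=∅
  n6('baabac'): parent n5 fail=2; on 'c' 2→12 → fail=13;  out {0}∪{4}={0,4}

Run:
[0] read 'b'  n0⇒n1
[1] read 'a'  n1⇒n2
[2] read 'a'  n2⇒n3
[3] read 'b'  n3⇒n4
[4] read 'a'  n4⇒n5
[5] read 'c'  n5⇒n6  emit P0@[0:5],P4@[4:5]
[6] read 'b'  n6⇒n1 (via fail)
[7] read 'e'  n1⇒n9  emit P1@[7:7]
[8] read 'c'  n9⇒n10
[9] read 'e'  n10⇒n11  emit P1@[9:9],P3@[6:9]
[10] read 'b'  n11⇒n1 (via fail)
[11] read 'a'  n1⇒n2
[12] read 'a'  n2⇒n3
[13] read 'b'  n3⇒n4
[14] read 'a'  n4⇒n5
[15] read 'c'  n5⇒n6  emit P0@[10:15],P4@[14:15]
[16] read 'b'  n6⇒n1 (via fail)
[17] read 'd'  n1⇒n0 (via fail)
[18] read 'e'  n0⇒n7  emit P1@[18:18]
[19] read 'e'  n7⇒n8  emit P1@[19:19],P2@[18:19]
[20] read 'b'  n8⇒n1 (via fail)
[21] read 'b'  n1⇒n1 (via fail)
[22] read 'a'  n1⇒n2
[23] read 'a'  n2⇒n3
[24] read 'b'  n3⇒n4
[25] read 'a'  n4⇒n5
[26] read 'c'  n5⇒n6  emit P0@[21:26],P4@[25:26]
[27] read 'b'  n6⇒n1 (via fail)
[28] read 'e'  n1⇒n9  emit P1@[28:28]
[29] read 'e'  n9⇒n8 (via fail)  emit P1@[29:29],P2@[28:29]
[30] read 'b'  n8⇒n1 (via fail)
[31] read 'e'  n1⇒n9  emit P1@[31:31]
[32] read 'c'  n9⇒n10
[33] read 'e'  n10⇒n11  emit P1@[33:33],P3@[30:33]
[34] read 'd'  n11⇒n0 (via fail)
[35] read 'b'  n0⇒n1
[36] read 'e'  n1⇒n9  emit P1@[36:36]
[37] read 'd'  n9⇒n0 (via fail)
[38] read 'e'  n0⇒n7  emit P1@[38:38]
[39] read 'e'  n7⇒n8  emit P1@[39:39],P2@[38:39]
[40] read 'a'  n8⇒n12 (via fail)
[41] read 'c'  n12⇒n13  emit P4@[40:41]
[42] read 'e'  n13⇒n7 (via fail)  emit P1@[42:42]
[43] read 'c'  n7⇒n0 (via fail)
[44] read 'e'  n0⇒n7  emit P1@[44:44]
[45] read 'e'  n7⇒n8  emit P1@[45:45],P2@[44:45]
[46] read 'a'  n8⇒n12 (via fail)
[47] read 'b'  n12⇒n1 (via fail)
[48] read 'a'  n1⇒n2
[49] read 'a'  n2⇒n3
[50] read 'b'  n3⇒n4
[51] read 'a'  n4⇒n5
[52] read 'c'  n5⇒n6  emit P0@[47:52],P4@[51:52]
[53] read 'd'  n6⇒n0 (via fail)
[54] read 'a'  n0⇒n12
[55] read 'e'  n12⇒n7 (via fail)  emit P1@[55:55]
[56] read 'a'  n7⇒n12 (via fail)
[57] read 'd'  n12⇒n0 (via fail)
[58] read 'd'  n0⇒n0
[59] read 'e'  n0⇒n7  emit P1@[59:59]
[60] read 'd'  n7⇒n0 (via fail)
[61] read 'a'  n0⇒n12
[62] read 'c'  n12⇒n13  emit P4@[61:62]
[63] read 'a'  n13⇒n12 (via fail)
[64] read 'c'  n12⇒n13  emit P4@[63:64]
[65] read 'b'  n13⇒n1 (via fail)
[66] read 'a'  n1⇒n2

Matches: [[5,0],[5,4],[7,1],[9,1],[9,3],[15,0],[15,4],[18,1],[19,1],[19,2],[26,0],[26,4],[28,1],[29,1],[29,2],[31,1],[33,1],[33,3],[36,1],[38,1],[39,1],[39,2],[41,4],[42,1],[44,1],[45,1],[45,2],[52,0],[52,4],[55,1],[59,1],[62,4],[64,4]]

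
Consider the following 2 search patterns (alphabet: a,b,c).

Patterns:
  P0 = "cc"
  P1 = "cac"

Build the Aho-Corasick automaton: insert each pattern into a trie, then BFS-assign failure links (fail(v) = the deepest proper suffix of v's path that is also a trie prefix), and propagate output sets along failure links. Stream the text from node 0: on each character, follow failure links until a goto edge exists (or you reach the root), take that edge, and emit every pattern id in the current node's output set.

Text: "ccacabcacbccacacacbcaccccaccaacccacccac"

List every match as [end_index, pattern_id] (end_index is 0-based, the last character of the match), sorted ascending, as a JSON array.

Construct AC machine:
Trie nodes:
  n0 'ε': c→1
  n1 'c': a→3 c→2
  n2 'cc': ·  [P0 ends]
  n3 'ca': c→4
  n4 'cac': ·  [P1 ends]

Failure links (BFS by depth):
  fail(1) 'c': from fail(0)=0 chase 'c': 0 ⇒ 0;  out=∅∪out(0)=∅
  fail(2) 'cc': from fail(1)=0 chase 'c': 0 ⇒ 1;  out={0}∪out(1)={0}
  fail(3) 'ca': from fail(1)=0 chase 'a': 0 ⇒ 0;  out=∅∪out(0)=∅
  fail(4) 'cac': from fail(3)=0 chase 'c': 0 ⇒ 1;  out={1}∪out(1)={1}

Scan:
[0] read 'c'  n0⇒n1
[1] read 'c'  n1⇒n2  → match P0@[0:1]
[2] read 'a'  n2⇒n3 (fail-walked)
[3] read 'c'  n3⇒n4  → match P1@[1:3]
[4] read 'a'  n4⇒n3 (fail-walked)
[5] read 'b'  n3⇒n0 (fail-walked)
[6] read 'c'  n0⇒n1
[7] read 'a'  n1⇒n3
[8] read 'c'  n3⇒n4  → match P1@[6:8]
[9] read 'b'  n4⇒n0 (fail-walked)
[10] read 'c'  n0⇒n1
[11] read 'c'  n1⇒n2  → match P0@[10:11]
[12] read 'a'  n2⇒n3 (fail-walked)
[13] read 'c'  n3⇒n4  → match P1@[11:13]
[14] read 'a'  n4⇒n3 (fail-walked)
[15] read 'c'  n3⇒n4  → match P1@[13:15]
[16] read 'a'  n4⇒n3 (fail-walked)
[17] read 'c'  n3⇒n4  → match P1@[15:17]
[18] read 'b'  n4⇒n0 (fail-walked)
[19] read 'c'  n0⇒n1
[20] read 'a'  n1⇒n3
[21] read 'c'  n3⇒n4  → match P1@[19:21]
[22] read 'c'  n4⇒n2 (fail-walked)  → match P0@[21:22]
[23] read 'c'  n2⇒n2 (fail-walked)  → match P0@[22:23]
[24] read 'c'  n2⇒n2 (fail-walked)  → match P0@[23:24]
[25] read 'a'  n2⇒n3 (fail-walked)
[26] read 'c'  n3⇒n4  → match P1@[24:26]
[27] read 'c'  n4⇒n2 (fail-walked)  → match P0@[26:27]
[28] read 'a'  n2⇒n3 (fail-walked)
[29] read 'a'  n3⇒n0 (fail-walked)
[30] read 'c'  n0⇒n1
[31] read 'c'  n1⇒n2  → match P0@[30:31]
[32] read 'c'  n2⇒n2 (fail-walked)  → match P0@[31:32]
[33] read 'a'  n2⇒n3 (fail-walked)
[34] read 'c'  n3⇒n4  → match P1@[32:34]
[35] read 'c'  n4⇒n2 (fail-walked)  → match P0@[34:35]
[36] read 'c'  n2⇒n2 (fail-walked)  → match P0@[35:36]
[37] read 'a'  n2⇒n3 (fail-walked)
[38] read 'c'  n3⇒n4  → match P1@[36:38]

All matches (sorted): [[1,0],[3,1],[8,1],[11,0],[13,1],[15,1],[17,1],[21,1],[22,0],[23,0],[24,0],[26,1],[27,0],[31,0],[32,0],[34,1],[35,0],[36,0],[38,1]]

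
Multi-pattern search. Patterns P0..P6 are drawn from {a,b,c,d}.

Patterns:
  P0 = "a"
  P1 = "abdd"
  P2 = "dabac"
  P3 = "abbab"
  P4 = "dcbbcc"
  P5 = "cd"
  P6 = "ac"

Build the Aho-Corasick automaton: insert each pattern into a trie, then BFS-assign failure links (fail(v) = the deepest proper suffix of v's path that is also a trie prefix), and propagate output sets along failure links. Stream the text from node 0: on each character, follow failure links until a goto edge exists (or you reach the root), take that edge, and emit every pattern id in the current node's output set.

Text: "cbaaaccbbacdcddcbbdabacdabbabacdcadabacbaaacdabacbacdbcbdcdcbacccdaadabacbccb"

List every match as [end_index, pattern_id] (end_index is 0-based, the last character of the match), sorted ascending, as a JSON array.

Construct AC machine:
Trie (insert patterns):
  0='ε' goto a→1 c→18 d→5
  1='a' goto b→2 c→20  ←P0
  2='ab' goto b→10 d→3
  3='abd' goto d→4
  4='abdd' goto ·  ←P1
  5='d' goto a→6 c→13
  6='da' goto b→7
  7='dab' goto a→8
  8='daba' goto c→9
  9='dabac' goto ·  ←P2
  10='abb' goto a→11
  11='abba' goto b→12
  12='abbab' goto ·  ←P3
  13='dc' goto b→14
  14='dcb' goto b→15
  15='dcbb' goto c→16
  16='dcbbc' goto c→17
  17='dcbbcc' goto ·  ←P4
  18='c' goto d→19
  19='cd' goto ·  ←P5
  20='ac' goto ·  ←P6

Failure links (BFS by depth):
  fail(1) 'a': from fail(0)=0 chase 'a': 0 ⇒ 0;  out={0}∪out(0)={0}
  fail(5) 'd': from fail(0)=0 chase 'd': 0 ⇒ 0;  out=∅∪out(0)=∅
  fail(18) 'c': from fail(0)=0 chase 'c': 0 ⇒ 0;  out=∅∪out(0)=∅
  fail(2) 'ab': from fail(1)=0 chase 'b': 0 ⇒ 0;  out=∅∪out(0)=∅
  fail(6) 'da': from fail(5)=0 chase 'a': 0 ⇒ 1;  out=∅∪out(1)={0}
  fail(13) 'dc': from fail(5)=0 chase 'c': 0 ⇒ 18;  out=∅∪out(18)=∅
  fail(19) 'cd': from fail(18)=0 chase 'd': 0 ⇒ 5;  out={5}∪out(5)={5}
  fail(20) 'ac': from fail(1)=0 chase 'c': 0 ⇒ 18;  out={6}∪out(18)={6}
  fail(3) 'abd': from fail(2)=0 chase 'd': 0 ⇒ 5;  out=∅∪out(5)=∅
  fail(7) 'dab': from fail(6)=1 chase 'b': 1 ⇒ 2;  out=∅∪out(2)=∅
  fail(10) 'abb': from fail(2)=0 chase 'b': 0 ⇒ 0;  out=∅∪out(0)=∅
  fail(14) 'dcb': from fail(13)=18 chase 'b': 18→0 ⇒ 0;  out=∅∪out(0)=∅
  fail(4) 'abdd': from fail(3)=5 chase 'd': 5→0 ⇒ 5;  out={1}∪out(5)={1}
  fail(8) 'daba': from fail(7)=2 chase 'a': 2→0 ⇒ 1;  out=∅∪out(1)={0}
  fail(11) 'abba': from fail(10)=0 chase 'a': 0 ⇒ 1;  out=∅∪out(1)={0}
  fail(15) 'dcbb': from fail(14)=0 chase 'b': 0 ⇒ 0;  out=∅∪out(0)=∅
  fail(9) 'dabac': from fail(8)=1 chase 'c': 1 ⇒ 20;  out={2}∪out(20)={2,6}
  fail(12) 'abbab': from fail(11)=1 chase 'b': 1 ⇒ 2;  out={3}∪out(2)={3}
  fail(16) 'dcbbc': from fail(15)=0 chase 'c': 0 ⇒ 18;  out=∅∪out(18)=∅
  fail(17) 'dcbbcc': from fail(16)=18 chase 'c': 18→0 ⇒ 18;  out={4}∪out(18)={4}

Text stream:
i=0 'c': node 0→18
i=1 'b': node 18→0 ·f
i=2 'a': node 0→1  ** P0@[2:2]
i=3 'a': node 1→1 ·f  ** P0@[3:3]
i=4 'a': node 1→1 ·f  ** P0@[4:4]
i=5 'c': node 1→20  ** P6@[4:5]
i=6 'c': node 20→18 ·f
i=7 'b': node 18→0 ·f
i=8 'b': node 0→0
i=9 'a': node 0→1  ** P0@[9:9]
i=10 'c': node 1→20  ** P6@[9:10]
i=11 'd': node 20→19 ·f  ** P5@[10:11]
i=12 'c': node 19→13 ·f
i=13 'd': node 13→19 ·f  ** P5@[12:13]
i=14 'd': node 19→5 ·f
i=15 'c': node 5→13
i=16 'b': node 13→14
i=17 'b': node 14→15
i=18 'd': node 15→5 ·f
i=19 'a': node 5→6  ** P0@[19:19]
i=20 'b': node 6→7
i=21 'a': node 7→8  ** P0@[21:21]
i=22 'c': node 8→9  ** P2@[18:22],P6@[21:22]
i=23 'd': node 9→19 ·f  ** P5@[22:23]
i=24 'a': node 19→6 ·f  ** P0@[24:24]
i=25 'b': node 6→7
i=26 'b': node 7→10 ·f
i=27 'a': node 10→11  ** P0@[27:27]
i=28 'b': node 11→12  ** P3@[24:28]
i=29 'a': node 12→1 ·f  ** P0@[29:29]
i=30 'c': node 1→20  ** P6@[29:30]
i=31 'd': node 20→19 ·f  ** P5@[30:31]
i=32 'c': node 19→13 ·f
i=33 'a': node 13→1 ·f  ** P0@[33:33]
i=34 'd': node 1→5 ·f
i=35 'a': node 5→6  ** P0@[35:35]
i=36 'b': node 6→7
i=37 'a': node 7→8  ** P0@[37:37]
i=38 'c': node 8→9  ** P2@[34:38],P6@[37:38]
i=39 'b': node 9→0 ·f
i=40 'a': node 0→1  ** P0@[40:40]
i=41 'a': node 1→1 ·f  ** P0@[41:41]
i=42 'a': node 1→1 ·f  ** P0@[42:42]
i=43 'c': node 1→20  ** P6@[42:43]
i=44 'd': node 20→19 ·f  ** P5@[43:44]
i=45 'a': node 19→6 ·f  ** P0@[45:45]
i=46 'b': node 6→7
i=47 'a': node 7→8  ** P0@[47:47]
i=48 'c': node 8→9  ** P2@[44:48],P6@[47:48]
i=49 'b': node 9→0 ·f
i=50 'a': node 0→1  ** P0@[50:50]
i=51 'c': node 1→20  ** P6@[50:51]
i=52 'd': node 20→19 ·f  ** P5@[51:52]
i=53 'b': node 19→0 ·f
i=54 'c': node 0→18
i=55 'b': node 18→0 ·f
i=56 'd': node 0→5
i=57 'c': node 5→13
i=58 'd': node 13→19 ·f  ** P5@[57:58]
i=59 'c': node 19→13 ·f
i=60 'b': node 13→14
i=61 'a': node 14→1 ·f  ** P0@[61:61]
i=62 'c': node 1→20  ** P6@[61:62]
i=63 'c': node 20→18 ·f
i=64 'c': node 18→18 ·f
i=65 'd': node 18→19  ** P5@[64:65]
i=66 'a': node 19→6 ·f  ** P0@[66:66]
i=67 'a': node 6→1 ·f  ** P0@[67:67]
i=68 'd': node 1→5 ·f
i=69 'a': node 5→6  ** P0@[69:69]
i=70 'b': node 6→7
i=71 'a': node 7→8  ** P0@[71:71]
i=72 'c': node 8→9  ** P2@[68:72],P6@[71:72]
i=73 'b': node 9→0 ·f
i=74 'c': node 0→18
i=75 'c': node 18→18 ·f
i=76 'b': node 18→0 ·f

Matches: [[2,0],[3,0],[4,0],[5,6],[9,0],[10,6],[11,5],[13,5],[19,0],[21,0],[22,2],[22,6],[23,5],[24,0],[27,0],[28,3],[29,0],[30,6],[31,5],[33,0],[35,0],[37,0],[38,2],[38,6],[40,0],[41,0],[42,0],[43,6],[44,5],[45,0],[47,0],[48,2],[48,6],[50,0],[51,6],[52,5],[58,5],[61,0],[62,6],[65,5],[66,0],[67,0],[69,0],[71,0],[72,2],[72,6]]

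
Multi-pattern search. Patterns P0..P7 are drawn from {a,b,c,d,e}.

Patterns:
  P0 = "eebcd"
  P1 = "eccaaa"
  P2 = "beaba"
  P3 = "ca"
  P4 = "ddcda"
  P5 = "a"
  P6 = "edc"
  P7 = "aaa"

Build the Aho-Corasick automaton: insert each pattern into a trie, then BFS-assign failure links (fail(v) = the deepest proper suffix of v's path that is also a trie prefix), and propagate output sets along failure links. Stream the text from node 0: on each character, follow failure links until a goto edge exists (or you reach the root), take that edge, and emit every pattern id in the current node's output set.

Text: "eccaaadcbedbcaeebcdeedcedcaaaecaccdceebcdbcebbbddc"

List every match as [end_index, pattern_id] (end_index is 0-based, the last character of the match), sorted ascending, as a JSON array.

Construct AC machine:
Trie (insert patterns):
  n0 'ε': a→23 b→11 c→16 d→18 e→1
  n1 'e': c→6 d→24 e→2
  n2 'ee': b→3
  n3 'eeb': c→4
  n4 'eebc': d→5
  n5 'eebcd': ·  [P0 ends]
  n6 'ec': c→7
  n7 'ecc': a→8
  n8 'ecca': a→9
  n9 'eccaa': a→10
  n10 'eccaaa': ·  [P1 ends]
  n11 'b': e→12
  n12 'be': a→13
  n13 'bea': b→14
  n14 'beab': a→15
  n15 'beaba': ·  [P2 ends]
  n16 'c': a→17
  n17 'ca': ·  [P3 ends]
  n18 'd': d→19
  n19 'dd': c→20
  n20 'ddc': d→21
  n21 'ddcd': a→22
  n22 'ddcda': ·  [P4 ends]
  n23 'a': a→26  [P5 ends]
  n24 'ed': c→25
  n25 'edc': ·  [P6 ends]
  n26 'aa': a→27
  n27 'aaa': ·  [P7 ends]

BFS fail/out derivation:
  n1('e'): parent n0 fail=0; on 'e' 0 → fail=0;  out ∅∪∅=∅
  n11('b'): parent n0 fail=0; on 'b' 0 → fail=0;  out ∅∪∅=∅
  n16('c'): parent n0 fail=0; on 'c' 0 → fail=0;  out ∅∪∅=∅
  n18('d'): parent n0 fail=0; on 'd' 0 → fail=0;  out ∅∪∅=∅
  n23('a'): parent n0 fail=0; on 'a' 0 → fail=0;  out {5}∪∅={5}
  n2('ee'): parent n1 fail=0; on 'e' 0 → fail=1;  out ∅∪∅=∅
  n6('ec'): parent n1 fail=0; on 'c' 0 → fail=16;  out ∅∪∅=∅
  n12('be'): parent n11 fail=0; on 'e' 0 → fail=1;  out ∅∪∅=∅
  n17('ca'): parent n16 fail=0; on 'a' 0 → fail=23;  out {3}∪{5}={3,5}
  n19('dd'): parent n18 fail=0; on 'd' 0 → fail=18;  out ∅∪∅=∅
  n24('ed'): parent n1 fail=0; on 'd' 0 → fail=18;  out ∅∪∅=∅
  n26('aa'): parent n23 fail=0; on 'a' 0 → fail=23;  out ∅∪{5}={5}
  n3('eeb'): parent n2 fail=1; on 'b' 1→0 → fail=11;  out ∅∪∅=∅
  n7('ecc'): parent n6 fail=16; on 'c' 16→0 → fail=16;  out ∅∪∅=∅
  n13('bea'): parent n12 fail=1; on 'a' 1→0 → fail=23;  out ∅∪{5}={5}
  n20('ddc'): parent n19 fail=18; on 'c' 18→0 → fail=16;  out ∅∪∅=∅
  n25('edc'): parent n24 fail=18; on 'c' 18→0 → fail=16;  out {6}∪∅={6}
  n27('aaa'): parent n26 fail=23; on 'a' 23 → fail=26;  out {7}∪{5}={5,7}
  n4('eebc'): parent n3 fail=11; on 'c' 11→0 → fail=16;  out ∅∪∅=∅
  n8('ecca'): parent n7 fail=16; on 'a' 16 → fail=17;  out ∅∪{3,5}={3,5}
  n14('beab'): parent n13 fail=23; on 'b' 23→0 → fail=11;  out ∅∪∅=∅
  n21('ddcd'): parent n20 fail=16; on 'd' 16→0 → fail=18;  out ∅∪∅=∅
  n5('eebcd'): parent n4 fail=16; on 'd' 16→0 → fail=18;  out {0}∪∅={0}
  n9('eccaa'): parent n8 fail=17; on 'a' 17→23 → fail=26;  out ∅∪{5}={5}
  n15('beaba'): parent n14 fail=11; on 'a' 11→0 → fail=23;  out {2}∪{5}={2,5}
  n22('ddcda'): parent n21 fail=18; on 'a' 18→0 → fail=23;  out {4}∪{5}={4,5}
  n10('eccaaa'): parent n9 fail=26; on 'a' 26 → fail=27;  out {1}∪{5,7}={1,5,7}

Run:
i=0 'e': node 0→1
i=1 'c': node 1→6
i=2 'c': node 6→7
i=3 'a': node 7→8  ** P3@[2:3],P5@[3:3]
i=4 'a': node 8→9  ** P5@[4:4]
i=5 'a': node 9→10  ** P1@[0:5],P5@[5:5],P7@[3:5]
i=6 'd': node 10→18 (via fail)
i=7 'c': node 18→16 (via fail)
i=8 'b': node 16→11 (via fail)
i=9 'e': node 11→12
i=10 'd': node 12→24 (via fail)
i=11 'b': node 24→11 (via fail)
i=12 'c': node 11→16 (via fail)
i=13 'a': node 16→17  ** P3@[12:13],P5@[13:13]
i=14 'e': node 17→1 (via fail)
i=15 'e': node 1→2
i=16 'b': node 2→3
i=17 'c': node 3→4
i=18 'd': node 4→5  ** P0@[14:18]
i=19 'e': node 5→1 (via fail)
i=20 'e': node 1→2
i=21 'd': node 2→24 (via fail)
i=22 'c': node 24→25  ** P6@[20:22]
i=23 'e': node 25→1 (via fail)
i=24 'd': node 1→24
i=25 'c': node 24→25  ** P6@[23:25]
i=26 'a': node 25→17 (via fail)  ** P3@[25:26],P5@[26:26]
i=27 'a': node 17→26 (via fail)  ** P5@[27:27]
i=28 'a': node 26→27  ** P5@[28:28],P7@[26:28]
i=29 'e': node 27→1 (via fail)
i=30 'c': node 1→6
i=31 'a': node 6→17 (via fail)  ** P3@[30:31],P5@[31:31]
i=32 'c': node 17→16 (via fail)
i=33 'c': node 16→16 (via fail)
i=34 'd': node 16→18 (via fail)
i=35 'c': node 18→16 (via fail)
i=36 'e': node 16→1 (via fail)
i=37 'e': node 1→2
i=38 'b': node 2→3
i=39 'c': node 3→4
i=40 'd': node 4→5  ** P0@[36:40]
i=41 'b': node 5→11 (via fail)
i=42 'c': node 11→16 (via fail)
i=43 'e': node 16→1 (via fail)
i=44 'b': node 1→11 (via fail)
i=45 'b': node 11→11 (via fail)
i=46 'b': node 11→11 (via fail)
i=47 'd': node 11→18 (via fail)
i=48 'd': node 18→19
i=49 'c': node 19→20

All matches (sorted): [[3,3],[3,5],[4,5],[5,1],[5,5],[5,7],[13,3],[13,5],[18,0],[22,6],[25,6],[26,3],[26,5],[27,5],[28,5],[28,7],[31,3],[31,5],[40,0]]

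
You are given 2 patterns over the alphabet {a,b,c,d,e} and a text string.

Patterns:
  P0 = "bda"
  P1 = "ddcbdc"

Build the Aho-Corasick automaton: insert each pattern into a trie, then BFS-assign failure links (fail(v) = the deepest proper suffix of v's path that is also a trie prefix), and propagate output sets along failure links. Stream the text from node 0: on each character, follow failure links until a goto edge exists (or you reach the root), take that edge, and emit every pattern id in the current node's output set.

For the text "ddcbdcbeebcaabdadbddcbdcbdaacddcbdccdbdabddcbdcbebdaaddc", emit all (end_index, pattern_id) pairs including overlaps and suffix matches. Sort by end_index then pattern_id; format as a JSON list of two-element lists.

Construct AC machine:
Trie nodes:
  0='ε' goto b→1 d→4
  1='b' goto d→2
  2='bd' goto a→3
  3='bda' goto ·  ←P0
  4='d' goto d→5
  5='dd' goto c→6
  6='ddc' goto b→7
  7='ddcb' goto d→8
  8='ddcbd' goto c→9
  9='ddcbdc' goto ·  ←P1

Failure links (BFS by depth):
  fail(1) 'b': from fail(0)=0 chase 'b': 0 ⇒ 0;  out=∅∪out(0)=∅
  fail(4) 'd': from fail(0)=0 chase 'd': 0 ⇒ 0;  out=∅∪out(0)=∅
  fail(2) 'bd': from fail(1)=0 chase 'd': 0 ⇒ 4;  out=∅∪out(4)=∅
  fail(5) 'dd': from fail(4)=0 chase 'd': 0 ⇒ 4;  out=∅∪out(4)=∅
  fail(3) 'bda': from fail(2)=4 chase 'a': 4→0 ⇒ 0;  out={0}∪out(0)={0}
  fail(6) 'ddc': from fail(5)=4 chase 'c': 4→0 ⇒ 0;  out=∅∪out(0)=∅
  fail(7) 'ddcb': from fail(6)=0 chase 'b': 0 ⇒ 1;  out=∅∪out(1)=∅
  fail(8) 'ddcbd': from fail(7)=1 chase 'd': 1 ⇒ 2;  out=∅∪out(2)=∅
  fail(9) 'ddcbdc': from fail(8)=2 chase 'c': 2→4→0 ⇒ 0;  out={1}∪out(0)={1}

Run:
i=0 'd': node 0→4
i=1 'd': node 4→5
i=2 'c': node 5→6
i=3 'b': node 6→7
i=4 'd': node 7→8
i=5 'c': node 8→9  ** P1@[0:5]
i=6 'b': node 9→1 ·f
i=7 'e': node 1→0 ·f
i=8 'e': node 0→0
i=9 'b': node 0→1
i=10 'c': node 1→0 ·f
i=11 'a': node 0→0
i=12 'a': node 0→0
i=13 'b': node 0→1
i=14 'd': node 1→2
i=15 'a': node 2→3  ** P0@[13:15]
i=16 'd': node 3→4 ·f
i=17 'b': node 4→1 ·f
i=18 'd': node 1→2
i=19 'd': node 2→5 ·f
i=20 'c': node 5→6
i=21 'b': node 6→7
i=22 'd': node 7→8
i=23 'c': node 8→9  ** P1@[18:23]
i=24 'b': node 9→1 ·f
i=25 'd': node 1→2
i=26 'a': node 2→3  ** P0@[24:26]
i=27 'a': node 3→0 ·f
i=28 'c': node 0→0
i=29 'd': node 0→4
i=30 'd': node 4→5
i=31 'c': node 5→6
i=32 'b': node 6→7
i=33 'd': node 7→8
i=34 'c': node 8→9  ** P1@[29:34]
i=35 'c': node 9→0 ·f
i=36 'd': node 0→4
i=37 'b': node 4→1 ·f
i=38 'd': node 1→2
i=39 'a': node 2→3  ** P0@[37:39]
i=40 'b': node 3→1 ·f
i=41 'd': node 1→2
i=42 'd': node 2→5 ·f
i=43 'c': node 5→6
i=44 'b': node 6→7
i=45 'd': node 7→8
i=46 'c': node 8→9  ** P1@[41:46]
i=47 'b': node 9→1 ·f
i=48 'e': node 1→0 ·f
i=49 'b': node 0→1
i=50 'd': node 1→2
i=51 'a': node 2→3  ** P0@[49:51]
i=52 'a': node 3→0 ·f
i=53 'd': node 0→4
i=54 'd': node 4→5
i=55 'c': node 5→6

All matches (sorted): [[5,1],[15,0],[23,1],[26,0],[34,1],[39,0],[46,1],[51,0]]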